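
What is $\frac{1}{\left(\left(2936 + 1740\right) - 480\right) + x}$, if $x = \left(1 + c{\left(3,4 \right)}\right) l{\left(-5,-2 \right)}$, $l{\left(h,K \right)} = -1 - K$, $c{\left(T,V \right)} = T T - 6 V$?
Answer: $\frac{1}{4182} \approx 0.00023912$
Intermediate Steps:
$c{\left(T,V \right)} = T^{2} - 6 V$
$x = -14$ ($x = \left(1 + \left(3^{2} - 24\right)\right) \left(-1 - -2\right) = \left(1 + \left(9 - 24\right)\right) \left(-1 + 2\right) = \left(1 - 15\right) 1 = \left(-14\right) 1 = -14$)
$\frac{1}{\left(\left(2936 + 1740\right) - 480\right) + x} = \frac{1}{\left(\left(2936 + 1740\right) - 480\right) - 14} = \frac{1}{\left(4676 - 480\right) - 14} = \frac{1}{4196 - 14} = \frac{1}{4182}$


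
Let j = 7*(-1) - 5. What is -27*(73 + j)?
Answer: -1647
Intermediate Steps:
j = -12 (j = -7 - 5 = -12)
-27*(73 + j) = -27*(73 - 12) = -27*61 = -1647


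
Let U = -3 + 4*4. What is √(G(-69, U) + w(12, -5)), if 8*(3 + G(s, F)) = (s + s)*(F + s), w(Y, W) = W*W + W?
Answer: √983 ≈ 31.353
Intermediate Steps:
w(Y, W) = W + W² (w(Y, W) = W² + W = W + W²)
U = 13 (U = -3 + 16 = 13)
G(s, F) = -3 + s*(F + s)/4 (G(s, F) = -3 + ((s + s)*(F + s))/8 = -3 + ((2*s)*(F + s))/8 = -3 + (2*s*(F + s))/8 = -3 + s*(F + s)/4)
√(G(-69, U) + w(12, -5)) = √((-3 + (¼)*(-69)² + (¼)*13*(-69)) - 5*(1 - 5)) = √((-3 + (¼)*4761 - 897/4) - 5*(-4)) = √((-3 + 4761/4 - 897/4) + 20) = √(963 + 20) = √983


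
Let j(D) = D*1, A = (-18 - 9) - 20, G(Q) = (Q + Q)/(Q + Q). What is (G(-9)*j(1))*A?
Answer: -47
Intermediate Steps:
G(Q) = 1 (G(Q) = (2*Q)/((2*Q)) = (2*Q)*(1/(2*Q)) = 1)
A = -47 (A = -27 - 20 = -47)
j(D) = D
(G(-9)*j(1))*A = (1*1)*(-47) = 1*(-47) = -47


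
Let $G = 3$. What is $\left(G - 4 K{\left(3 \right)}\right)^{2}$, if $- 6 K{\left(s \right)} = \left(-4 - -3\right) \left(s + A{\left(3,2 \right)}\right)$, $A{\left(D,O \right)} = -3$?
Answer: $9$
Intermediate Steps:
$K{\left(s \right)} = - \frac{1}{2} + \frac{s}{6}$ ($K{\left(s \right)} = - \frac{\left(-4 - -3\right) \left(s - 3\right)}{6} = - \frac{\left(-4 + 3\right) \left(-3 + s\right)}{6} = - \frac{\left(-1\right) \left(-3 + s\right)}{6} = - \frac{3 - s}{6} = - \frac{1}{2} + \frac{s}{6}$)
$\left(G - 4 K{\left(3 \right)}\right)^{2} = \left(3 - 4 \left(- \frac{1}{2} + \frac{1}{6} \cdot 3\right)\right)^{2} = \left(3 - 4 \left(- \frac{1}{2} + \frac{1}{2}\right)\right)^{2} = \left(3 - 0\right)^{2} = \left(3 + 0\right)^{2} = 3^{2} = 9$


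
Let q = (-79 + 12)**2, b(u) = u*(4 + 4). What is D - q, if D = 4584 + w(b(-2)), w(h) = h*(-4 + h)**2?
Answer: -6305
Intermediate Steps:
b(u) = 8*u (b(u) = u*8 = 8*u)
q = 4489 (q = (-67)**2 = 4489)
D = -1816 (D = 4584 + (8*(-2))*(-4 + 8*(-2))**2 = 4584 - 16*(-4 - 16)**2 = 4584 - 16*(-20)**2 = 4584 - 16*400 = 4584 - 6400 = -1816)
D - q = -1816 - 1*4489 = -1816 - 4489 = -6305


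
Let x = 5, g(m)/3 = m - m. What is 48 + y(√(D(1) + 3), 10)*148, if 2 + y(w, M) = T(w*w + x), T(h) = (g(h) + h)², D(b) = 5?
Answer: 24764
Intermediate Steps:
g(m) = 0 (g(m) = 3*(m - m) = 3*0 = 0)
T(h) = h² (T(h) = (0 + h)² = h²)
y(w, M) = -2 + (5 + w²)² (y(w, M) = -2 + (w*w + 5)² = -2 + (w² + 5)² = -2 + (5 + w²)²)
48 + y(√(D(1) + 3), 10)*148 = 48 + (-2 + (5 + (√(5 + 3))²)²)*148 = 48 + (-2 + (5 + (√8)²)²)*148 = 48 + (-2 + (5 + (2*√2)²)²)*148 = 48 + (-2 + (5 + 8)²)*148 = 48 + (-2 + 13²)*148 = 48 + (-2 + 169)*148 = 48 + 167*148 = 48 + 24716 = 24764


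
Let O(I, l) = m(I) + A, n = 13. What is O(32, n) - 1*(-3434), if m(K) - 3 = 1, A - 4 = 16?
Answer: 3458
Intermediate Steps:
A = 20 (A = 4 + 16 = 20)
m(K) = 4 (m(K) = 3 + 1 = 4)
O(I, l) = 24 (O(I, l) = 4 + 20 = 24)
O(32, n) - 1*(-3434) = 24 - 1*(-3434) = 24 + 3434 = 3458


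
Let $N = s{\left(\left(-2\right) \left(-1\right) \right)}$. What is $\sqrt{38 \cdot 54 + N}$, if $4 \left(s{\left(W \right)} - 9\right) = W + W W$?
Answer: $\frac{5 \sqrt{330}}{2} \approx 45.415$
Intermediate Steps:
$s{\left(W \right)} = 9 + \frac{W}{4} + \frac{W^{2}}{4}$ ($s{\left(W \right)} = 9 + \frac{W + W W}{4} = 9 + \frac{W + W^{2}}{4} = 9 + \left(\frac{W}{4} + \frac{W^{2}}{4}\right) = 9 + \frac{W}{4} + \frac{W^{2}}{4}$)
$N = \frac{21}{2}$ ($N = 9 + \frac{\left(-2\right) \left(-1\right)}{4} + \frac{\left(\left(-2\right) \left(-1\right)\right)^{2}}{4} = 9 + \frac{1}{4} \cdot 2 + \frac{2^{2}}{4} = 9 + \frac{1}{2} + \frac{1}{4} \cdot 4 = 9 + \frac{1}{2} + 1 = \frac{21}{2} \approx 10.5$)
$\sqrt{38 \cdot 54 + N} = \sqrt{38 \cdot 54 + \frac{21}{2}} = \sqrt{2052 + \frac{21}{2}} = \sqrt{\frac{4125}{2}} = \frac{5 \sqrt{330}}{2}$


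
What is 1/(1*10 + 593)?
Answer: 1/603 ≈ 0.0016584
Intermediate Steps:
1/(1*10 + 593) = 1/(10 + 593) = 1/603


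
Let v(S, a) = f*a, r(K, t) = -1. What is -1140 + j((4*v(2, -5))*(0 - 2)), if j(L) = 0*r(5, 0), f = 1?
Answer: -1140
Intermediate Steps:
v(S, a) = a (v(S, a) = 1*a = a)
j(L) = 0 (j(L) = 0*(-1) = 0)
-1140 + j((4*v(2, -5))*(0 - 2)) = -1140 + 0 = -1140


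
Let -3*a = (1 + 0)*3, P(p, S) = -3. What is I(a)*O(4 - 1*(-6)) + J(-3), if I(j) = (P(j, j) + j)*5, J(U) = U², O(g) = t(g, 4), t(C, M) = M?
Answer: -71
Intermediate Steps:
a = -1 (a = -(1 + 0)*3/3 = -3/3 = -⅓*3 = -1)
O(g) = 4
I(j) = -15 + 5*j (I(j) = (-3 + j)*5 = -15 + 5*j)
I(a)*O(4 - 1*(-6)) + J(-3) = (-15 + 5*(-1))*4 + (-3)² = (-15 - 5)*4 + 9 = -20*4 + 9 = -80 + 9 = -71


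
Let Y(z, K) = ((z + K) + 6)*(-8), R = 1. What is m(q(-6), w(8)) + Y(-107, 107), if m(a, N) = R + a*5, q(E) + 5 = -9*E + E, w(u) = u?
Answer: 168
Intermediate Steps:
q(E) = -5 - 8*E (q(E) = -5 + (-9*E + E) = -5 - 8*E)
m(a, N) = 1 + 5*a (m(a, N) = 1 + a*5 = 1 + 5*a)
Y(z, K) = -48 - 8*K - 8*z (Y(z, K) = ((K + z) + 6)*(-8) = (6 + K + z)*(-8) = -48 - 8*K - 8*z)
m(q(-6), w(8)) + Y(-107, 107) = (1 + 5*(-5 - 8*(-6))) + (-48 - 8*107 - 8*(-107)) = (1 + 5*(-5 + 48)) + (-48 - 856 + 856) = (1 + 5*43) - 48 = (1 + 215) - 48 = 216 - 48 = 168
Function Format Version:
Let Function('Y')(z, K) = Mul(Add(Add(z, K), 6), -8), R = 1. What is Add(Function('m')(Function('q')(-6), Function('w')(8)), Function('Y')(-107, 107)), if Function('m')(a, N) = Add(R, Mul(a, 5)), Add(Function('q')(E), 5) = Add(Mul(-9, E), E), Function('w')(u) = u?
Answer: 168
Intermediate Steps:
Function('q')(E) = Add(-5, Mul(-8, E)) (Function('q')(E) = Add(-5, Add(Mul(-9, E), E)) = Add(-5, Mul(-8, E)))
Function('m')(a, N) = Add(1, Mul(5, a)) (Function('m')(a, N) = Add(1, Mul(a, 5)) = Add(1, Mul(5, a)))
Function('Y')(z, K) = Add(-48, Mul(-8, K), Mul(-8, z)) (Function('Y')(z, K) = Mul(Add(Add(K, z), 6), -8) = Mul(Add(6, K, z), -8) = Add(-48, Mul(-8, K), Mul(-8, z)))
Add(Function('m')(Function('q')(-6), Function('w')(8)), Function('Y')(-107, 107)) = Add(Add(1, Mul(5, Add(-5, Mul(-8, -6)))), Add(-48, Mul(-8, 107), Mul(-8, -107))) = Add(Add(1, Mul(5, Add(-5, 48))), Add(-48, -856, 856)) = Add(Add(1, Mul(5, 43)), -48) = Add(Add(1, 215), -48) = Add(216, -48) = 168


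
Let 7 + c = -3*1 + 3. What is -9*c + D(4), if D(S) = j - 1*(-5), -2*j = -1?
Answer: 137/2 ≈ 68.500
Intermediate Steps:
j = 1/2 (j = -1/2*(-1) = 1/2 ≈ 0.50000)
c = -7 (c = -7 + (-3*1 + 3) = -7 + (-3 + 3) = -7 + 0 = -7)
D(S) = 11/2 (D(S) = 1/2 - 1*(-5) = 1/2 + 5 = 11/2)
-9*c + D(4) = -9*(-7) + 11/2 = 63 + 11/2 = 137/2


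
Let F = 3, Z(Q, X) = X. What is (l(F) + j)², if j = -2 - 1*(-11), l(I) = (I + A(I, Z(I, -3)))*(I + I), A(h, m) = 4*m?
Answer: 2025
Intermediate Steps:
l(I) = 2*I*(-12 + I) (l(I) = (I + 4*(-3))*(I + I) = (I - 12)*(2*I) = (-12 + I)*(2*I) = 2*I*(-12 + I))
j = 9 (j = -2 + 11 = 9)
(l(F) + j)² = (2*3*(-12 + 3) + 9)² = (2*3*(-9) + 9)² = (-54 + 9)² = (-45)² = 2025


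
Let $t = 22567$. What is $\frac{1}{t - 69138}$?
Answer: $- \frac{1}{46571} \approx -2.1473 \cdot 10^{-5}$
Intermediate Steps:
$\frac{1}{t - 69138} = \frac{1}{22567 - 69138} = \frac{1}{-46571} = - \frac{1}{46571}$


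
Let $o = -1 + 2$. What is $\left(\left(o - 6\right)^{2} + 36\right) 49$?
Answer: $2989$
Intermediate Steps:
$o = 1$
$\left(\left(o - 6\right)^{2} + 36\right) 49 = \left(\left(1 - 6\right)^{2} + 36\right) 49 = \left(\left(-5\right)^{2} + 36\right) 49 = \left(25 + 36\right) 49 = 61 \cdot 49 = 2989$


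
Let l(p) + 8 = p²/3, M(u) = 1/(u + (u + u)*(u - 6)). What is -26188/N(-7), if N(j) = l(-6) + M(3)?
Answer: -392820/59 ≈ -6658.0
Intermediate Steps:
M(u) = 1/(u + 2*u*(-6 + u)) (M(u) = 1/(u + (2*u)*(-6 + u)) = 1/(u + 2*u*(-6 + u)))
l(p) = -8 + p²/3
N(j) = 59/15 (N(j) = (-8 + (⅓)*(-6)²) + 1/(3*(-11 + 2*3)) = (-8 + (⅓)*36) + 1/(3*(-11 + 6)) = (-8 + 12) + (⅓)/(-5) = 4 + (⅓)*(-⅕) = 4 - 1/15 = 59/15)
-26188/N(-7) = -26188/59/15 = -26188*15/59 = -392820/59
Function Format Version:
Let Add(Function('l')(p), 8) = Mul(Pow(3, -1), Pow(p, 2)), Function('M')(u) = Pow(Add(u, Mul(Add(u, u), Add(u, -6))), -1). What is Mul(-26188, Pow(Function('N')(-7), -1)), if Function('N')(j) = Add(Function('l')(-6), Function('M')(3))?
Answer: Rational(-392820, 59) ≈ -6658.0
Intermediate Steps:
Function('M')(u) = Pow(Add(u, Mul(2, u, Add(-6, u))), -1) (Function('M')(u) = Pow(Add(u, Mul(Mul(2, u), Add(-6, u))), -1) = Pow(Add(u, Mul(2, u, Add(-6, u))), -1))
Function('l')(p) = Add(-8, Mul(Rational(1, 3), Pow(p, 2))) (Function('l')(p) = Add(-8, Mul(Pow(3, -1), Pow(p, 2))) = Add(-8, Mul(Rational(1, 3), Pow(p, 2))))
Function('N')(j) = Rational(59, 15) (Function('N')(j) = Add(Add(-8, Mul(Rational(1, 3), Pow(-6, 2))), Mul(Pow(3, -1), Pow(Add(-11, Mul(2, 3)), -1))) = Add(Add(-8, Mul(Rational(1, 3), 36)), Mul(Rational(1, 3), Pow(Add(-11, 6), -1))) = Add(Add(-8, 12), Mul(Rational(1, 3), Pow(-5, -1))) = Add(4, Mul(Rational(1, 3), Rational(-1, 5))) = Add(4, Rational(-1, 15)) = Rational(59, 15))
Mul(-26188, Pow(Function('N')(-7), -1)) = Mul(-26188, Pow(Rational(59, 15), -1)) = Mul(-26188, Rational(15, 59)) = Rational(-392820, 59)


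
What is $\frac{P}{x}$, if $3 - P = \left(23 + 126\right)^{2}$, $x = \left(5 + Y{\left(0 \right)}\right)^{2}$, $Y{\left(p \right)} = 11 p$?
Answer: $- \frac{22198}{25} \approx -887.92$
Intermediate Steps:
$x = 25$ ($x = \left(5 + 11 \cdot 0\right)^{2} = \left(5 + 0\right)^{2} = 5^{2} = 25$)
$P = -22198$ ($P = 3 - \left(23 + 126\right)^{2} = 3 - 149^{2} = 3 - 22201 = -22198$)
$\frac{P}{x} = - \frac{22198}{25}$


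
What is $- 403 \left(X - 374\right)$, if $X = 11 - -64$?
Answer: $120497$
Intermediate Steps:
$X = 75$ ($X = 11 + 64 = 75$)
$- 403 \left(X - 374\right) = - 403 \left(75 - 374\right) = \left(-403\right) \left(-299\right) = 120497$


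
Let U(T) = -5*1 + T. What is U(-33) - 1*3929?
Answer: -3967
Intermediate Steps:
U(T) = -5 + T
U(-33) - 1*3929 = (-5 - 33) - 1*3929 = -38 - 3929 = -3967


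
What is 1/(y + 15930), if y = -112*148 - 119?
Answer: -1/765 ≈ -0.0013072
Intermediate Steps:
y = -16695 (y = -16576 - 119 = -16695)
1/(y + 15930) = 1/(-16695 + 15930) = 1/(-765) = -1/765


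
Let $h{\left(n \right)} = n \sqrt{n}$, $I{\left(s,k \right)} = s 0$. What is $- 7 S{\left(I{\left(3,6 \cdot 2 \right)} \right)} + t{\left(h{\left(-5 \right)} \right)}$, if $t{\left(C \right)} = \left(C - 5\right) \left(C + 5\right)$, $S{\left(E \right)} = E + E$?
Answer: $-150$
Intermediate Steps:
$I{\left(s,k \right)} = 0$
$S{\left(E \right)} = 2 E$
$h{\left(n \right)} = n^{\frac{3}{2}}$
$t{\left(C \right)} = \left(-5 + C\right) \left(5 + C\right)$
$- 7 S{\left(I{\left(3,6 \cdot 2 \right)} \right)} + t{\left(h{\left(-5 \right)} \right)} = - 7 \cdot 2 \cdot 0 + \left(-25 + \left(\left(-5\right)^{\frac{3}{2}}\right)^{2}\right) = \left(-7\right) 0 + \left(-25 + \left(- 5 i \sqrt{5}\right)^{2}\right) = 0 - 150 = -150$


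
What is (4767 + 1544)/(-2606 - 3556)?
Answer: -6311/6162 ≈ -1.0242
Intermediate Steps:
(4767 + 1544)/(-2606 - 3556) = 6311/(-6162) = 6311*(-1/6162) = -6311/6162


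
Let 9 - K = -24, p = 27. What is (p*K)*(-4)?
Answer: -3564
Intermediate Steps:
K = 33 (K = 9 - 1*(-24) = 9 + 24 = 33)
(p*K)*(-4) = (27*33)*(-4) = 891*(-4) = -3564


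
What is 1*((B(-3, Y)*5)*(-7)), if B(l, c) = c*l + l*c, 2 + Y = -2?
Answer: -840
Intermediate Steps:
Y = -4 (Y = -2 - 2 = -4)
B(l, c) = 2*c*l (B(l, c) = c*l + c*l = 2*c*l)
1*((B(-3, Y)*5)*(-7)) = 1*(((2*(-4)*(-3))*5)*(-7)) = 1*((24*5)*(-7)) = 1*(120*(-7)) = 1*(-840) = -840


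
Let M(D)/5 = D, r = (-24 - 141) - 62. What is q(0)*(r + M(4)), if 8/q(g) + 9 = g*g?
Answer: 184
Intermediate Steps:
q(g) = 8/(-9 + g²) (q(g) = 8/(-9 + g*g) = 8/(-9 + g²))
r = -227 (r = -165 - 62 = -227)
M(D) = 5*D
q(0)*(r + M(4)) = (8/(-9 + 0²))*(-227 + 5*4) = (8/(-9 + 0))*(-227 + 20) = (8/(-9))*(-207) = (8*(-⅑))*(-207) = -8/9*(-207) = 184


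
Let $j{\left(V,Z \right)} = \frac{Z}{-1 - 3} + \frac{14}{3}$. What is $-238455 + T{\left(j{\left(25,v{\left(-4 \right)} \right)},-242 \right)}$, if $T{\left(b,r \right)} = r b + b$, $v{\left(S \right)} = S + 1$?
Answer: $- \frac{2877125}{12} \approx -2.3976 \cdot 10^{5}$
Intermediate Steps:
$v{\left(S \right)} = 1 + S$
$j{\left(V,Z \right)} = \frac{14}{3} - \frac{Z}{4}$ ($j{\left(V,Z \right)} = \frac{Z}{-4} + 14 \cdot \frac{1}{3} = Z \left(- \frac{1}{4}\right) + \frac{14}{3} = - \frac{Z}{4} + \frac{14}{3} = \frac{14}{3} - \frac{Z}{4}$)
$T{\left(b,r \right)} = b + b r$ ($T{\left(b,r \right)} = b r + b = b + b r$)
$-238455 + T{\left(j{\left(25,v{\left(-4 \right)} \right)},-242 \right)} = -238455 + \left(\frac{14}{3} - \frac{1 - 4}{4}\right) \left(1 - 242\right) = -238455 + \left(\frac{14}{3} - - \frac{3}{4}\right) \left(-241\right) = -238455 + \left(\frac{14}{3} + \frac{3}{4}\right) \left(-241\right) = -238455 + \frac{65}{12} \left(-241\right) = -238455 - \frac{15665}{12} = - \frac{2877125}{12}$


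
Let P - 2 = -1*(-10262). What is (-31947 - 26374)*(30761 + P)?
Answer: -2392619025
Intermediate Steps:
P = 10264 (P = 2 - 1*(-10262) = 2 + 10262 = 10264)
(-31947 - 26374)*(30761 + P) = (-31947 - 26374)*(30761 + 10264) = -58321*41025 = -2392619025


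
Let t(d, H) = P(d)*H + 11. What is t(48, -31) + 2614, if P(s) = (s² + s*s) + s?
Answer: -141711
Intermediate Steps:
P(s) = s + 2*s² (P(s) = (s² + s²) + s = 2*s² + s = s + 2*s²)
t(d, H) = 11 + H*d*(1 + 2*d) (t(d, H) = (d*(1 + 2*d))*H + 11 = H*d*(1 + 2*d) + 11 = 11 + H*d*(1 + 2*d))
t(48, -31) + 2614 = (11 - 31*48*(1 + 2*48)) + 2614 = (11 - 31*48*(1 + 96)) + 2614 = (11 - 31*48*97) + 2614 = (11 - 144336) + 2614 = -144325 + 2614 = -141711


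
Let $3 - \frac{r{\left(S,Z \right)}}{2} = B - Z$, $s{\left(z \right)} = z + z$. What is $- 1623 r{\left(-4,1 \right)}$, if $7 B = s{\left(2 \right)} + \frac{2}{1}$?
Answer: $- \frac{71412}{7} \approx -10202.0$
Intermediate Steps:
$s{\left(z \right)} = 2 z$
$B = \frac{6}{7}$ ($B = \frac{2 \cdot 2 + \frac{2}{1}}{7} = \frac{4 + 2 \cdot 1}{7} = \frac{4 + 2}{7} = \frac{1}{7} \cdot 6 = \frac{6}{7} \approx 0.85714$)
$r{\left(S,Z \right)} = \frac{30}{7} + 2 Z$ ($r{\left(S,Z \right)} = 6 - 2 \left(\frac{6}{7} - Z\right) = 6 + \left(- \frac{12}{7} + 2 Z\right) = \frac{30}{7} + 2 Z$)
$- 1623 r{\left(-4,1 \right)} = - 1623 \left(\frac{30}{7} + 2 \cdot 1\right) = - 1623 \left(\frac{30}{7} + 2\right) = \left(-1623\right) \frac{44}{7} = - \frac{71412}{7}$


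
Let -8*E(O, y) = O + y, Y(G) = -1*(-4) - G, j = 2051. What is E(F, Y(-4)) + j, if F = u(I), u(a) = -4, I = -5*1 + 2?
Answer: 4101/2 ≈ 2050.5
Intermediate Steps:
I = -3 (I = -5 + 2 = -3)
F = -4
Y(G) = 4 - G
E(O, y) = -O/8 - y/8 (E(O, y) = -(O + y)/8 = -O/8 - y/8)
E(F, Y(-4)) + j = (-⅛*(-4) - (4 - 1*(-4))/8) + 2051 = (½ - (4 + 4)/8) + 2051 = (½ - ⅛*8) + 2051 = (½ - 1) + 2051 = -½ + 2051 = 4101/2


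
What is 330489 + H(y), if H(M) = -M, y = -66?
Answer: 330555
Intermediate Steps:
330489 + H(y) = 330489 - 1*(-66) = 330489 + 66 = 330555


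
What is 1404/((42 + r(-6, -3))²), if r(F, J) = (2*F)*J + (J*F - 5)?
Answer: 108/637 ≈ 0.16954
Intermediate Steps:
r(F, J) = -5 + 3*F*J (r(F, J) = 2*F*J + (F*J - 5) = 2*F*J + (-5 + F*J) = -5 + 3*F*J)
1404/((42 + r(-6, -3))²) = 1404/((42 + (-5 + 3*(-6)*(-3)))²) = 1404/((42 + (-5 + 54))²) = 1404/((42 + 49)²) = 1404/(91²) = 1404/8281 = 1404*(1/8281) = 108/637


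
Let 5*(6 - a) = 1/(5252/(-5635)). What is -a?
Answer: -32639/5252 ≈ -6.2146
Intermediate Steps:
a = 32639/5252 (a = 6 - 1/(5*(5252/(-5635))) = 6 - 1/(5*(5252*(-1/5635))) = 6 - 1/(5*(-5252/5635)) = 6 - 1/5*(-5635/5252) = 6 + 1127/5252 = 32639/5252 ≈ 6.2146)
-a = -1*32639/5252 = -32639/5252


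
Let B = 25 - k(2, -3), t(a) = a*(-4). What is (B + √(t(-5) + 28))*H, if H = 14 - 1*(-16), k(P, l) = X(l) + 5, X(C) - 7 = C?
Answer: 480 + 120*√3 ≈ 687.85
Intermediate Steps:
X(C) = 7 + C
t(a) = -4*a
k(P, l) = 12 + l (k(P, l) = (7 + l) + 5 = 12 + l)
H = 30 (H = 14 + 16 = 30)
B = 16 (B = 25 - (12 - 3) = 25 - 1*9 = 25 - 9 = 16)
(B + √(t(-5) + 28))*H = (16 + √(-4*(-5) + 28))*30 = (16 + √(20 + 28))*30 = (16 + √48)*30 = (16 + 4*√3)*30 = 480 + 120*√3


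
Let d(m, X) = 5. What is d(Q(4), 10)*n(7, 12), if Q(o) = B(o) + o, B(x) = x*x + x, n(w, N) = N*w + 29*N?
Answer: 2160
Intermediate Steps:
n(w, N) = 29*N + N*w
B(x) = x + x**2 (B(x) = x**2 + x = x + x**2)
Q(o) = o + o*(1 + o) (Q(o) = o*(1 + o) + o = o + o*(1 + o))
d(Q(4), 10)*n(7, 12) = 5*(12*(29 + 7)) = 5*(12*36) = 5*432 = 2160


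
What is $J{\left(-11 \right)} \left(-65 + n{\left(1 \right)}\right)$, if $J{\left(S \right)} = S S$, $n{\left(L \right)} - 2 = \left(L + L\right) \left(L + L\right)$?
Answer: $-7139$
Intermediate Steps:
$n{\left(L \right)} = 2 + 4 L^{2}$ ($n{\left(L \right)} = 2 + \left(L + L\right) \left(L + L\right) = 2 + 2 L 2 L = 2 + 4 L^{2}$)
$J{\left(S \right)} = S^{2}$
$J{\left(-11 \right)} \left(-65 + n{\left(1 \right)}\right) = \left(-11\right)^{2} \left(-65 + \left(2 + 4 \cdot 1^{2}\right)\right) = 121 \left(-65 + \left(2 + 4 \cdot 1\right)\right) = 121 \left(-65 + \left(2 + 4\right)\right) = 121 \left(-65 + 6\right) = 121 \left(-59\right) = -7139$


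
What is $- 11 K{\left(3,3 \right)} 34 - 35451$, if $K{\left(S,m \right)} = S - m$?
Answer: $-35451$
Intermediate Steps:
$- 11 K{\left(3,3 \right)} 34 - 35451 = - 11 \left(3 - 3\right) 34 - 35451 = \left(-11\right) 0 \cdot 34 - 35451 = 0 \cdot 34 - 35451 = 0 - 35451 = -35451$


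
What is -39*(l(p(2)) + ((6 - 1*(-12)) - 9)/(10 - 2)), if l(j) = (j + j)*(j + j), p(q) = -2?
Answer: -5343/8 ≈ -667.88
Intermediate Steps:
l(j) = 4*j² (l(j) = (2*j)*(2*j) = 4*j²)
-39*(l(p(2)) + ((6 - 1*(-12)) - 9)/(10 - 2)) = -39*(4*(-2)² + ((6 - 1*(-12)) - 9)/(10 - 2)) = -39*(4*4 + ((6 + 12) - 9)/8) = -39*(16 + (18 - 9)*(⅛)) = -39*(16 + 9*(⅛)) = -39*(16 + 9/8) = -39*137/8 = -5343/8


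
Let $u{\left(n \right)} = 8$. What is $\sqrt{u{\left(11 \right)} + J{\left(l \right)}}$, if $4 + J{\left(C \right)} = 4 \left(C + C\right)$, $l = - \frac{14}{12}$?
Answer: $\frac{4 i \sqrt{3}}{3} \approx 2.3094 i$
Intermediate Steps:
$l = - \frac{7}{6}$ ($l = \left(-14\right) \frac{1}{12} = - \frac{7}{6} \approx -1.1667$)
$J{\left(C \right)} = -4 + 8 C$ ($J{\left(C \right)} = -4 + 4 \left(C + C\right) = -4 + 4 \cdot 2 C = -4 + 8 C$)
$\sqrt{u{\left(11 \right)} + J{\left(l \right)}} = \sqrt{8 + \left(-4 + 8 \left(- \frac{7}{6}\right)\right)} = \sqrt{8 - \frac{40}{3}} = \sqrt{- \frac{16}{3}} = \frac{4 i \sqrt{3}}{3}$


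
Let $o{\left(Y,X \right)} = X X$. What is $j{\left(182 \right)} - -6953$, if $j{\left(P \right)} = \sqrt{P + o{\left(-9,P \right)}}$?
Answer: $6953 + \sqrt{33306} \approx 7135.5$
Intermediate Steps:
$o{\left(Y,X \right)} = X^{2}$
$j{\left(P \right)} = \sqrt{P + P^{2}}$
$j{\left(182 \right)} - -6953 = \sqrt{182 \left(1 + 182\right)} - -6953 = \sqrt{182 \cdot 183} + 6953 = \sqrt{33306} + 6953 = 6953 + \sqrt{33306}$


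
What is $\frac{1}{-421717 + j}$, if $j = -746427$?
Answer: $- \frac{1}{1168144} \approx -8.5606 \cdot 10^{-7}$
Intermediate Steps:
$\frac{1}{-421717 + j} = \frac{1}{-421717 - 746427} = \frac{1}{-1168144} = - \frac{1}{1168144}$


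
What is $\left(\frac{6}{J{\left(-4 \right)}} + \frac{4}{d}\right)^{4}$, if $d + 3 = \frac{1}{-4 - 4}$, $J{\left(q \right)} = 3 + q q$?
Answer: $\frac{44000935696}{50906640625} \approx 0.86435$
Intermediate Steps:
$J{\left(q \right)} = 3 + q^{2}$
$d = - \frac{25}{8}$ ($d = -3 + \frac{1}{-4 - 4} = -3 + \frac{1}{-8} = -3 - \frac{1}{8} = - \frac{25}{8} \approx -3.125$)
$\left(\frac{6}{J{\left(-4 \right)}} + \frac{4}{d}\right)^{4} = \left(\frac{6}{3 + \left(-4\right)^{2}} + \frac{4}{- \frac{25}{8}}\right)^{4} = \left(\frac{6}{3 + 16} + 4 \left(- \frac{8}{25}\right)\right)^{4} = \left(\frac{6}{19} - \frac{32}{25}\right)^{4} = \left(- \frac{458}{475}\right)^{4} = \frac{44000935696}{50906640625}$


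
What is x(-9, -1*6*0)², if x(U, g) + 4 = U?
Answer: 169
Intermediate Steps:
x(U, g) = -4 + U
x(-9, -1*6*0)² = (-4 - 9)² = (-13)² = 169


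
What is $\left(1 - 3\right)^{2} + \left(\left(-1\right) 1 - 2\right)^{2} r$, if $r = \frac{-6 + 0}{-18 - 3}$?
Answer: $\frac{46}{7} \approx 6.5714$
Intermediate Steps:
$r = \frac{2}{7}$ ($r = - \frac{6}{-21} = \left(-6\right) \left(- \frac{1}{21}\right) = \frac{2}{7} \approx 0.28571$)
$\left(1 - 3\right)^{2} + \left(\left(-1\right) 1 - 2\right)^{2} r = \left(1 - 3\right)^{2} + \left(\left(-1\right) 1 - 2\right)^{2} \cdot \frac{2}{7} = \left(-2\right)^{2} + \left(-1 - 2\right)^{2} \cdot \frac{2}{7} = 4 + \left(-3\right)^{2} \cdot \frac{2}{7} = 4 + 9 \cdot \frac{2}{7} = 4 + \frac{18}{7} = \frac{46}{7}$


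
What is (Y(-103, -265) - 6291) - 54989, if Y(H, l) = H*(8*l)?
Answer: 157080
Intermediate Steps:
Y(H, l) = 8*H*l
(Y(-103, -265) - 6291) - 54989 = (8*(-103)*(-265) - 6291) - 54989 = (218360 - 6291) - 54989 = 212069 - 54989 = 157080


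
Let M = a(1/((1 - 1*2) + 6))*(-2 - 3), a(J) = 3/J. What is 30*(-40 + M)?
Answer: -3450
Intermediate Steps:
M = -75 (M = (3/(1/((1 - 1*2) + 6)))*(-2 - 3) = (3/(1/((1 - 2) + 6)))*(-5) = (3/(1/(-1 + 6)))*(-5) = (3/(1/5))*(-5) = (3/(⅕))*(-5) = (3*5)*(-5) = 15*(-5) = -75)
30*(-40 + M) = 30*(-40 - 75) = 30*(-115) = -3450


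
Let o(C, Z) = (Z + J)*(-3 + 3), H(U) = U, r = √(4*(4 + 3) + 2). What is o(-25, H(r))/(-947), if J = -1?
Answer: 0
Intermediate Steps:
r = √30 (r = √(4*7 + 2) = √(28 + 2) = √30 ≈ 5.4772)
o(C, Z) = 0 (o(C, Z) = (Z - 1)*(-3 + 3) = (-1 + Z)*0 = 0)
o(-25, H(r))/(-947) = 0/(-947) = 0*(-1/947) = 0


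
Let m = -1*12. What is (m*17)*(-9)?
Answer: 1836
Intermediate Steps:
m = -12
(m*17)*(-9) = -12*17*(-9) = -204*(-9) = 1836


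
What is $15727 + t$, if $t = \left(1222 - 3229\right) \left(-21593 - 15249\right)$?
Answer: $73957621$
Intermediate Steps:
$t = 73941894$ ($t = \left(-2007\right) \left(-36842\right) = 73941894$)
$15727 + t = 15727 + 73941894 = 73957621$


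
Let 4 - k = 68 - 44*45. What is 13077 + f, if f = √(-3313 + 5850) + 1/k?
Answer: 25055533/1916 + √2537 ≈ 13127.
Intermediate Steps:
k = 1916 (k = 4 - (68 - 44*45) = 4 - (68 - 1980) = 4 - 1*(-1912) = 4 + 1912 = 1916)
f = 1/1916 + √2537 (f = √(-3313 + 5850) + 1/1916 = √2537 + 1/1916 = 1/1916 + √2537 ≈ 50.369)
13077 + f = 13077 + (1/1916 + √2537) = 25055533/1916 + √2537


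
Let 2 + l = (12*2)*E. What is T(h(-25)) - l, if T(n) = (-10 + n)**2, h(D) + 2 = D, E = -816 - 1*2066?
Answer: 70539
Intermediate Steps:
E = -2882 (E = -816 - 2066 = -2882)
h(D) = -2 + D
l = -69170 (l = -2 + (12*2)*(-2882) = -2 + 24*(-2882) = -2 - 69168 = -69170)
T(h(-25)) - l = (-10 + (-2 - 25))**2 - 1*(-69170) = (-10 - 27)**2 + 69170 = (-37)**2 + 69170 = 1369 + 69170 = 70539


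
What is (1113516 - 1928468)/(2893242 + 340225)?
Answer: -814952/3233467 ≈ -0.25204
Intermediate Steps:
(1113516 - 1928468)/(2893242 + 340225) = -814952/3233467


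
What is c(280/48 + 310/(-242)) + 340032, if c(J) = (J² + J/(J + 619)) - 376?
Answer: 81049170414965999/238606778124 ≈ 3.3968e+5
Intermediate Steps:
c(J) = -376 + J² + J/(619 + J) (c(J) = (J² + J/(619 + J)) - 376 = -376 + J² + J/(619 + J))
c(280/48 + 310/(-242)) + 340032 = (-232744 + (280/48 + 310/(-242))³ - 375*(280/48 + 310/(-242)) + 619*(280/48 + 310/(-242))²)/(619 + (280/48 + 310/(-242))) + 340032 = (-232744 + (280*(1/48) + 310*(-1/242))³ - 375*(280*(1/48) + 310*(-1/242)) + 619*(280*(1/48) + 310*(-1/242))²)/(619 + (280*(1/48) + 310*(-1/242))) + 340032 = (-232744 + (35/6 - 155/121)³ - 375*(35/6 - 155/121) + 619*(35/6 - 155/121)²)/(619 + (35/6 - 155/121)) + 340032 = (-232744 + (3305/726)³ - 375*3305/726 + 619*(3305/726)²)/(619 + 3305/726) + 340032 = (-232744 + 36100597625/382657176 - 413125/242 + 619*(10923025/527076))/(452699/726) + 340032 = 726*(-232744 + 36100597625/382657176 - 413125/242 + 6761352475/527076)/452699 + 340032 = (726/452699)*(-84769564093969/382657176) + 340032 = -84769564093969/238606778124 + 340032 = 81049170414965999/238606778124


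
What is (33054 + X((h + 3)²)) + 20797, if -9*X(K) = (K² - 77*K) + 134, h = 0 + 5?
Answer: 485357/9 ≈ 53929.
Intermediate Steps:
h = 5
X(K) = -134/9 - K²/9 + 77*K/9 (X(K) = -((K² - 77*K) + 134)/9 = -(134 + K² - 77*K)/9 = -134/9 - K²/9 + 77*K/9)
(33054 + X((h + 3)²)) + 20797 = (33054 + (-134/9 - (5 + 3)⁴/9 + 77*(5 + 3)²/9)) + 20797 = (33054 + (-134/9 - (8²)²/9 + (77/9)*8²)) + 20797 = (33054 + (-134/9 - ⅑*64² + (77/9)*64)) + 20797 = (33054 + (-134/9 - ⅑*4096 + 4928/9)) + 20797 = (33054 + (-134/9 - 4096/9 + 4928/9)) + 20797 = (33054 + 698/9) + 20797 = 298184/9 + 20797 = 485357/9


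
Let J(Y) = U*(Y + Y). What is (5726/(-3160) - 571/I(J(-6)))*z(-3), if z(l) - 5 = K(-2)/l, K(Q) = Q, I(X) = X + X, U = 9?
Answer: 1206031/255960 ≈ 4.7118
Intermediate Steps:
J(Y) = 18*Y (J(Y) = 9*(Y + Y) = 9*(2*Y) = 18*Y)
I(X) = 2*X
z(l) = 5 - 2/l
(5726/(-3160) - 571/I(J(-6)))*z(-3) = (5726/(-3160) - 571/(2*(18*(-6))))*(5 - 2/(-3)) = (5726*(-1/3160) - 571/(2*(-108)))*(5 - 2*(-⅓)) = (-2863/1580 - 571/(-216))*(5 + ⅔) = (-2863/1580 - 571*(-1/216))*(17/3) = (-2863/1580 + 571/216)*(17/3) = (70943/85320)*(17/3) = 1206031/255960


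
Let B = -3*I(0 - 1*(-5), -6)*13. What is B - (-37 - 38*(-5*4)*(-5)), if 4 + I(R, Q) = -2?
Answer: 4071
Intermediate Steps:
I(R, Q) = -6 (I(R, Q) = -4 - 2 = -6)
B = 234 (B = -3*(-6)*13 = 18*13 = 234)
B - (-37 - 38*(-5*4)*(-5)) = 234 - (-37 - 38*(-5*4)*(-5)) = 234 - (-37 - (-760)*(-5)) = 234 - (-37 - 38*100) = 234 - (-37 - 3800) = 234 - 1*(-3837) = 234 + 3837 = 4071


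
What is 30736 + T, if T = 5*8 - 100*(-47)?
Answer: 35476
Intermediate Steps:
T = 4740 (T = 40 + 4700 = 4740)
30736 + T = 30736 + 4740 = 35476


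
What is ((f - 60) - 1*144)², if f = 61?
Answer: 20449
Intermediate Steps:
((f - 60) - 1*144)² = ((61 - 60) - 1*144)² = (1 - 144)² = (-143)² = 20449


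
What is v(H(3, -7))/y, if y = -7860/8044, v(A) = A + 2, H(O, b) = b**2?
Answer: -34187/655 ≈ -52.194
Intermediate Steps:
v(A) = 2 + A
y = -1965/2011 (y = -7860*1/8044 = -1965/2011 ≈ -0.97713)
v(H(3, -7))/y = (2 + (-7)**2)/(-1965/2011) = (2 + 49)*(-2011/1965) = 51*(-2011/1965) = -34187/655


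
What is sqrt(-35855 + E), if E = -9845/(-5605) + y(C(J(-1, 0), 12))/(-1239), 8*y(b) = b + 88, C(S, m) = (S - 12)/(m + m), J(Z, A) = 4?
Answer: I*sqrt(317905729790054)/94164 ≈ 189.35*I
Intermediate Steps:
C(S, m) = (-12 + S)/(2*m) (C(S, m) = (-12 + S)/((2*m)) = (-12 + S)*(1/(2*m)) = (-12 + S)/(2*m))
y(b) = 11 + b/8 (y(b) = (b + 88)/8 = (88 + b)/8 = 11 + b/8)
E = 987379/564984 (E = -9845/(-5605) + (11 + ((1/2)*(-12 + 4)/12)/8)/(-1239) = -9845*(-1/5605) + (11 + ((1/2)*(1/12)*(-8))/8)*(-1/1239) = 1969/1121 + (11 + (1/8)*(-1/3))*(-1/1239) = 1969/1121 + (11 - 1/24)*(-1/1239) = 1969/1121 + (263/24)*(-1/1239) = 1969/1121 - 263/29736 = 987379/564984 ≈ 1.7476)
sqrt(-35855 + E) = sqrt(-35855 + 987379/564984) = sqrt(-20256513941/564984) = I*sqrt(317905729790054)/94164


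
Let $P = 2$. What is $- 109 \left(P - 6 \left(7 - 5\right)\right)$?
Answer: $1090$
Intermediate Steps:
$- 109 \left(P - 6 \left(7 - 5\right)\right) = - 109 \left(2 - 6 \left(7 - 5\right)\right) = - 109 \left(2 - 12\right) = \left(-109\right) \left(-10\right) = 1090$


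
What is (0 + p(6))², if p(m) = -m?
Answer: 36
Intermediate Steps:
(0 + p(6))² = (0 - 1*6)² = (0 - 6)² = (-6)² = 36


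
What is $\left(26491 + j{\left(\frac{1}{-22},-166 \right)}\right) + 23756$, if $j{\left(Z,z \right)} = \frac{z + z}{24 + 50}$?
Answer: $\frac{1858973}{37} \approx 50243.0$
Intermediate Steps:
$j{\left(Z,z \right)} = \frac{z}{37}$ ($j{\left(Z,z \right)} = \frac{2 z}{74} = 2 z \frac{1}{74} = \frac{z}{37}$)
$\left(26491 + j{\left(\frac{1}{-22},-166 \right)}\right) + 23756 = \left(26491 + \frac{1}{37} \left(-166\right)\right) + 23756 = \left(26491 - \frac{166}{37}\right) + 23756 = \frac{980001}{37} + 23756 = \frac{1858973}{37}$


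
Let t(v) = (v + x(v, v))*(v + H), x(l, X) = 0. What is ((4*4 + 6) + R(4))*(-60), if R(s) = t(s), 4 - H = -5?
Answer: -4440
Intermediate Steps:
H = 9 (H = 4 - 1*(-5) = 4 + 5 = 9)
t(v) = v*(9 + v) (t(v) = (v + 0)*(v + 9) = v*(9 + v))
R(s) = s*(9 + s)
((4*4 + 6) + R(4))*(-60) = ((4*4 + 6) + 4*(9 + 4))*(-60) = ((16 + 6) + 4*13)*(-60) = (22 + 52)*(-60) = 74*(-60) = -4440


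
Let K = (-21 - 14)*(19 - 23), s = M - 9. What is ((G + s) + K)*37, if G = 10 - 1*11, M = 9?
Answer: 5143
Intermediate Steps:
G = -1 (G = 10 - 11 = -1)
s = 0 (s = 9 - 9 = 0)
K = 140 (K = -35*(-4) = 140)
((G + s) + K)*37 = ((-1 + 0) + 140)*37 = (-1 + 140)*37 = 139*37 = 5143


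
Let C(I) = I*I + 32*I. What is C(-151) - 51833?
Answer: -33864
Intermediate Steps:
C(I) = I² + 32*I
C(-151) - 51833 = -151*(32 - 151) - 51833 = -151*(-119) - 51833 = 17969 - 51833 = -33864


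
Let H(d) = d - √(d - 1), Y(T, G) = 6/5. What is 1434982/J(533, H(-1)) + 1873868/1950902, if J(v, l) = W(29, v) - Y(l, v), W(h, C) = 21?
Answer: 6998865890876/96569649 ≈ 72475.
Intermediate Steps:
Y(T, G) = 6/5 (Y(T, G) = 6*(⅕) = 6/5)
H(d) = d - √(-1 + d)
J(v, l) = 99/5 (J(v, l) = 21 - 1*6/5 = 21 - 6/5 = 99/5)
1434982/J(533, H(-1)) + 1873868/1950902 = 1434982/(99/5) + 1873868/1950902 = 1434982*(5/99) + 1873868*(1/1950902) = 7174910/99 + 936934/975451 = 6998865890876/96569649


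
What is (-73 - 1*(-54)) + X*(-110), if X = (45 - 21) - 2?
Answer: -2439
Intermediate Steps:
X = 22 (X = 24 - 2 = 22)
(-73 - 1*(-54)) + X*(-110) = (-73 - 1*(-54)) + 22*(-110) = (-73 + 54) - 2420 = -19 - 2420 = -2439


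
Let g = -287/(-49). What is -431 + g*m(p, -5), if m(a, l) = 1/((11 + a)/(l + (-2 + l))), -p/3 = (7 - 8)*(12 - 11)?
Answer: -21365/49 ≈ -436.02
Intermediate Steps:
g = 41/7 (g = -287*(-1/49) = 41/7 ≈ 5.8571)
p = 3 (p = -3*(7 - 8)*(12 - 11) = -(-3) = -3*(-1) = 3)
m(a, l) = (-2 + 2*l)/(11 + a) (m(a, l) = 1/((11 + a)/(-2 + 2*l)) = (-2 + 2*l)/(11 + a))
-431 + g*m(p, -5) = -431 + 41*(2*(-1 - 5)/(11 + 3))/7 = -431 + 41*(2*(-6)/14)/7 = -431 + 41*(2*(1/14)*(-6))/7 = -431 + (41/7)*(-6/7) = -431 - 246/49 = -21365/49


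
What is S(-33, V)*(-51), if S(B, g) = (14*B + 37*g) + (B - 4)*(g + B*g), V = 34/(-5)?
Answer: 2235024/5 ≈ 4.4701e+5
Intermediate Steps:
V = -34/5 (V = 34*(-1/5) = -34/5 ≈ -6.8000)
S(B, g) = 14*B + 37*g + (-4 + B)*(g + B*g) (S(B, g) = (14*B + 37*g) + (-4 + B)*(g + B*g) = 14*B + 37*g + (-4 + B)*(g + B*g))
S(-33, V)*(-51) = (14*(-33) + 33*(-34/5) - 34/5*(-33)**2 - 3*(-33)*(-34/5))*(-51) = (-462 - 1122/5 - 34/5*1089 - 3366/5)*(-51) = (-462 - 1122/5 - 37026/5 - 3366/5)*(-51) = -43824/5*(-51) = 2235024/5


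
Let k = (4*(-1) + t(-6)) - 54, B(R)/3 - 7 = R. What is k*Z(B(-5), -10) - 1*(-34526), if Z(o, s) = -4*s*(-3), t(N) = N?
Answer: 42206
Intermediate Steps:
B(R) = 21 + 3*R
Z(o, s) = 12*s
k = -64 (k = (4*(-1) - 6) - 54 = (-4 - 6) - 54 = -10 - 54 = -64)
k*Z(B(-5), -10) - 1*(-34526) = -768*(-10) - 1*(-34526) = -64*(-120) + 34526 = 7680 + 34526 = 42206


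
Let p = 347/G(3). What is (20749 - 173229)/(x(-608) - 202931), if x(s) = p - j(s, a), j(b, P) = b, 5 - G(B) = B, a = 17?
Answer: 304960/404299 ≈ 0.75429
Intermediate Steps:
G(B) = 5 - B
p = 347/2 (p = 347/(5 - 1*3) = 347/(5 - 3) = 347/2 ≈ 173.50)
x(s) = 347/2 - s
(20749 - 173229)/(x(-608) - 202931) = (20749 - 173229)/((347/2 - 1*(-608)) - 202931) = -152480/((347/2 + 608) - 202931) = -152480/(1563/2 - 202931) = -152480/(-404299/2) = -152480*(-2/404299) = 304960/404299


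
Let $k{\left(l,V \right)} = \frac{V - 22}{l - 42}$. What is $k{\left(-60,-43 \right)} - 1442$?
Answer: $- \frac{147019}{102} \approx -1441.4$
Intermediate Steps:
$k{\left(l,V \right)} = \frac{-22 + V}{-42 + l}$
$k{\left(-60,-43 \right)} - 1442 = \frac{-22 - 43}{-42 - 60} - 1442 = \frac{1}{-102} \left(-65\right) - 1442 = \left(- \frac{1}{102}\right) \left(-65\right) - 1442 = \frac{65}{102} - 1442 = - \frac{147019}{102}$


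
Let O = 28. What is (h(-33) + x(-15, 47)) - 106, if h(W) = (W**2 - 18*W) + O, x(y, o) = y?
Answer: 1590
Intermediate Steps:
h(W) = 28 + W**2 - 18*W (h(W) = (W**2 - 18*W) + 28 = 28 + W**2 - 18*W)
(h(-33) + x(-15, 47)) - 106 = ((28 + (-33)**2 - 18*(-33)) - 15) - 106 = ((28 + 1089 + 594) - 15) - 106 = (1711 - 15) - 106 = 1696 - 106 = 1590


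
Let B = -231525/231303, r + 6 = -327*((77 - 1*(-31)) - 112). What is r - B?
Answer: 100462677/77101 ≈ 1303.0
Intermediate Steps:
r = 1302 (r = -6 - 327*((77 - 1*(-31)) - 112) = -6 - 327*((77 + 31) - 112) = -6 - 327*(108 - 112) = -6 - 327*(-4) = -6 + 1308 = 1302)
B = -77175/77101 (B = -231525*1/231303 = -77175/77101 ≈ -1.0010)
r - B = 1302 - 1*(-77175/77101) = 1302 + 77175/77101 = 100462677/77101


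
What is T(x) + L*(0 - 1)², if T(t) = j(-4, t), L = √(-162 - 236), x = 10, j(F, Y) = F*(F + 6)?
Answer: -8 + I*√398 ≈ -8.0 + 19.95*I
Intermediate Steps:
j(F, Y) = F*(6 + F)
L = I*√398 (L = √(-398) = I*√398 ≈ 19.95*I)
T(t) = -8 (T(t) = -4*(6 - 4) = -4*2 = -8)
T(x) + L*(0 - 1)² = -8 + (I*√398)*(0 - 1)² = -8 + (I*√398)*(-1)² = -8 + (I*√398)*1 = -8 + I*√398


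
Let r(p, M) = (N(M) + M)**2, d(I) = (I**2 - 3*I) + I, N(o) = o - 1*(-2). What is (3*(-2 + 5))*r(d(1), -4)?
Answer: 324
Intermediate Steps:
N(o) = 2 + o (N(o) = o + 2 = 2 + o)
d(I) = I**2 - 2*I
r(p, M) = (2 + 2*M)**2 (r(p, M) = ((2 + M) + M)**2 = (2 + 2*M)**2)
(3*(-2 + 5))*r(d(1), -4) = (3*(-2 + 5))*(4*(1 - 4)**2) = (3*3)*(4*(-3)**2) = 9*(4*9) = 9*36 = 324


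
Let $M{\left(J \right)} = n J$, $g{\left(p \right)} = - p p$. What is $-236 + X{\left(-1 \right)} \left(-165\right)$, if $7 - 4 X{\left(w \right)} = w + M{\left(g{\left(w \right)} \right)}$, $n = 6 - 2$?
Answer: $-731$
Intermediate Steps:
$g{\left(p \right)} = - p^{2}$
$n = 4$
$M{\left(J \right)} = 4 J$
$X{\left(w \right)} = \frac{7}{4} + w^{2} - \frac{w}{4}$ ($X{\left(w \right)} = \frac{7}{4} - \frac{w + 4 \left(- w^{2}\right)}{4} = \frac{7}{4} - \frac{w - 4 w^{2}}{4} = \frac{7}{4} + \left(w^{2} - \frac{w}{4}\right) = \frac{7}{4} + w^{2} - \frac{w}{4}$)
$-236 + X{\left(-1 \right)} \left(-165\right) = -236 + \left(\frac{7}{4} + \left(-1\right)^{2} - - \frac{1}{4}\right) \left(-165\right) = -236 + \left(\frac{7}{4} + 1 + \frac{1}{4}\right) \left(-165\right) = -236 + 3 \left(-165\right) = -236 - 495 = -731$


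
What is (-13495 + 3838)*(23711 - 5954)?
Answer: -171479349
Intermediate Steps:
(-13495 + 3838)*(23711 - 5954) = -9657*17757 = -171479349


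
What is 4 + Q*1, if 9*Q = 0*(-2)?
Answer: 4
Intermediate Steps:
Q = 0 (Q = (0*(-2))/9 = (⅑)*0 = 0)
4 + Q*1 = 4 + 0*1 = 4 + 0 = 4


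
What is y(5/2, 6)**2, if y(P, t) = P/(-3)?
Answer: 25/36 ≈ 0.69444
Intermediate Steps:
y(P, t) = -P/3 (y(P, t) = P*(-1/3) = -P/3)
y(5/2, 6)**2 = (-5/(3*2))**2 = (-1/3*5/2)**2 = (-5/6)**2 = 25/36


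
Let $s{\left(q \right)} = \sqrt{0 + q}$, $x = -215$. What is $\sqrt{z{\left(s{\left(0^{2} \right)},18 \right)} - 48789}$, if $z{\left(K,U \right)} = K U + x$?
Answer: $2 i \sqrt{12251} \approx 221.37 i$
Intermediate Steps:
$s{\left(q \right)} = \sqrt{q}$
$z{\left(K,U \right)} = -215 + K U$ ($z{\left(K,U \right)} = K U - 215 = -215 + K U$)
$\sqrt{z{\left(s{\left(0^{2} \right)},18 \right)} - 48789} = \sqrt{\left(-215 + \sqrt{0^{2}} \cdot 18\right) - 48789} = \sqrt{\left(-215 + \sqrt{0} \cdot 18\right) - 48789} = \sqrt{\left(-215 + 0 \cdot 18\right) - 48789} = \sqrt{\left(-215 + 0\right) - 48789} = \sqrt{-215 - 48789} = \sqrt{-49004} = 2 i \sqrt{12251}$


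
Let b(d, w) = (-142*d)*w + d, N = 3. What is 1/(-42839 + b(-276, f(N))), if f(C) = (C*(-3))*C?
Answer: -1/1101299 ≈ -9.0802e-7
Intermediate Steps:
f(C) = -3*C² (f(C) = (-3*C)*C = -3*C²)
b(d, w) = d - 142*d*w (b(d, w) = -142*d*w + d = d - 142*d*w)
1/(-42839 + b(-276, f(N))) = 1/(-42839 - 276*(1 - (-426)*3²)) = 1/(-42839 - 276*(1 - (-426)*9)) = 1/(-42839 - 276*(1 - 142*(-27))) = 1/(-42839 - 276*(1 + 3834)) = 1/(-42839 - 276*3835) = 1/(-42839 - 1058460) = 1/(-1101299) = -1/1101299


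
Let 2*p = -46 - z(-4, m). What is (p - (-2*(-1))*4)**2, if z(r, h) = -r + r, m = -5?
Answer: 961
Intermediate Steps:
z(r, h) = 0
p = -23 (p = (-46 - 1*0)/2 = (-46 + 0)/2 = (1/2)*(-46) = -23)
(p - (-2*(-1))*4)**2 = (-23 - (-2*(-1))*4)**2 = (-23 - 2*4)**2 = (-23 - 1*8)**2 = (-23 - 8)**2 = (-31)**2 = 961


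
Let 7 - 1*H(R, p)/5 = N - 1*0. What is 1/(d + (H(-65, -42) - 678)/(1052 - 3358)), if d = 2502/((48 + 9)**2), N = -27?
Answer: 416233/412228 ≈ 1.0097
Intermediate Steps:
H(R, p) = 170 (H(R, p) = 35 - 5*(-27 - 1*0) = 35 - 5*(-27 + 0) = 35 - 5*(-27) = 35 + 135 = 170)
d = 278/361 (d = 2502/(57**2) = 2502/3249 = 2502*(1/3249) = 278/361 ≈ 0.77008)
1/(d + (H(-65, -42) - 678)/(1052 - 3358)) = 1/(278/361 + (170 - 678)/(1052 - 3358)) = 1/(278/361 - 508/(-2306)) = 1/(278/361 - 508*(-1/2306)) = 1/(278/361 + 254/1153) = 1/(412228/416233) = 416233/412228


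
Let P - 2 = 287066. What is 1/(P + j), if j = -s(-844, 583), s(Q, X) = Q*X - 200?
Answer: 1/779320 ≈ 1.2832e-6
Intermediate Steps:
s(Q, X) = -200 + Q*X
P = 287068 (P = 2 + 287066 = 287068)
j = 492252 (j = -(-200 - 844*583) = -(-200 - 492052) = -1*(-492252) = 492252)
1/(P + j) = 1/(287068 + 492252) = 1/779320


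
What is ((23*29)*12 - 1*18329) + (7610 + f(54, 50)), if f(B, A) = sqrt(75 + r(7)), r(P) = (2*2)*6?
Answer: -2715 + 3*sqrt(11) ≈ -2705.1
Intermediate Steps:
r(P) = 24 (r(P) = 4*6 = 24)
f(B, A) = 3*sqrt(11) (f(B, A) = sqrt(75 + 24) = sqrt(99) = 3*sqrt(11))
((23*29)*12 - 1*18329) + (7610 + f(54, 50)) = ((23*29)*12 - 1*18329) + (7610 + 3*sqrt(11)) = (667*12 - 18329) + (7610 + 3*sqrt(11)) = (8004 - 18329) + (7610 + 3*sqrt(11)) = -10325 + (7610 + 3*sqrt(11)) = -2715 + 3*sqrt(11)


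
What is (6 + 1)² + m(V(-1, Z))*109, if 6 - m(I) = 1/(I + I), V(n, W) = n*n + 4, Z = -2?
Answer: 6921/10 ≈ 692.10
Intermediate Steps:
V(n, W) = 4 + n² (V(n, W) = n² + 4 = 4 + n²)
m(I) = 6 - 1/(2*I) (m(I) = 6 - 1/(I + I) = 6 - 1/(2*I))
(6 + 1)² + m(V(-1, Z))*109 = (6 + 1)² + (6 - 1/(2*(4 + (-1)²)))*109 = 7² + (6 - 1/(2*(4 + 1)))*109 = 49 + (6 - ½/5)*109 = 49 + (6 - ½*⅕)*109 = 49 + (6 - ⅒)*109 = 49 + (59/10)*109 = 49 + 6431/10 = 6921/10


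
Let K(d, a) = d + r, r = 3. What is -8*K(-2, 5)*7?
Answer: -56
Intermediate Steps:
K(d, a) = 3 + d (K(d, a) = d + 3 = 3 + d)
-8*K(-2, 5)*7 = -8*(3 - 2)*7 = -8*1*7 = -8*7 = -56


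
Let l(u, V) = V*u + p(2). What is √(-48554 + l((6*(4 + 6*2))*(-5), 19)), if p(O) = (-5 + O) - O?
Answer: I*√57679 ≈ 240.16*I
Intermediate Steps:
p(O) = -5
l(u, V) = -5 + V*u (l(u, V) = V*u - 5 = -5 + V*u)
√(-48554 + l((6*(4 + 6*2))*(-5), 19)) = √(-48554 + (-5 + 19*((6*(4 + 6*2))*(-5)))) = √(-48554 + (-5 + 19*((6*(4 + 12))*(-5)))) = √(-48554 + (-5 + 19*((6*16)*(-5)))) = √(-48554 + (-5 + 19*(96*(-5)))) = √(-48554 + (-5 + 19*(-480))) = √(-48554 + (-5 - 9120)) = √(-48554 - 9125) = √(-57679) = I*√57679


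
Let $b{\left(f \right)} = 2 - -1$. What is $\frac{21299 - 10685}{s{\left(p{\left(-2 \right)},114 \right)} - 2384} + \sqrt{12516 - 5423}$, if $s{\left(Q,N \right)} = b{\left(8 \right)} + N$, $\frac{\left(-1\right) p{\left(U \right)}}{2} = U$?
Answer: $- \frac{10614}{2267} + \sqrt{7093} \approx 79.538$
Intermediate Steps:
$b{\left(f \right)} = 3$ ($b{\left(f \right)} = 2 + 1 = 3$)
$p{\left(U \right)} = - 2 U$
$s{\left(Q,N \right)} = 3 + N$
$\frac{21299 - 10685}{s{\left(p{\left(-2 \right)},114 \right)} - 2384} + \sqrt{12516 - 5423} = \frac{21299 - 10685}{\left(3 + 114\right) - 2384} + \sqrt{12516 - 5423} = \frac{10614}{117 - 2384} + \sqrt{7093} = \frac{10614}{-2267} + \sqrt{7093} = 10614 \left(- \frac{1}{2267}\right) + \sqrt{7093} = - \frac{10614}{2267} + \sqrt{7093}$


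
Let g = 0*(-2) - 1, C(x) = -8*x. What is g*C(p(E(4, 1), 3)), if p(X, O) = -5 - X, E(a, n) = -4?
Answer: -8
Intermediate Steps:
g = -1 (g = 0 - 1 = -1)
g*C(p(E(4, 1), 3)) = -(-8)*(-5 - 1*(-4)) = -(-8)*(-5 + 4) = -(-8)*(-1) = -1*8 = -8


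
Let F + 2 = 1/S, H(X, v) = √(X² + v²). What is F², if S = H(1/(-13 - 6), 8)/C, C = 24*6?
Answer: 7578116/23105 - 10944*√23105/23105 ≈ 255.99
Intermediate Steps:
C = 144
S = √23105/2736 (S = √((1/(-13 - 6))² + 8²)/144 = √((1/(-19))² + 64)*(1/144) = √((-1/19)² + 64)*(1/144) = √(1/361 + 64)*(1/144) = √(23105/361)*(1/144) = (√23105/19)*(1/144) = √23105/2736 ≈ 0.055557)
F = -2 + 2736*√23105/23105 (F = -2 + 1/(√23105/2736) = -2 + 2736*√23105/23105 ≈ 16.000)
F² = (-2 + 2736*√23105/23105)²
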